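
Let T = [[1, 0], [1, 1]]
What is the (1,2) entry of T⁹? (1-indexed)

T = I + N where N = [[0, 0], [1, 0]] is strictly lower-triangular, so N² = 0.
(I + N)⁹ = I + 9·N = [[1, 0], [9, 1]].

0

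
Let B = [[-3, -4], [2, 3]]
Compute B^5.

[[-3, -4], [2, 3]]

B² = I (check: tr B = 0 and det B = -1), so B^5 = B since 5 is odd.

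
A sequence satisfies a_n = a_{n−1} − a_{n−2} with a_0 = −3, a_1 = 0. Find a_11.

With companion matrix B = [[1, −1], [1, 0]], [a_n, a_{n−1}]ᵀ = B·[a_{n−1}, a_{n−2}]ᵀ, so [a_11, a_10]ᵀ = B¹⁰·[a_1, a_0]ᵀ.
B¹⁰ = [[−1, 1], [−1, 0]], giving [a_11, a_10]ᵀ = [[−3], [0]].

−3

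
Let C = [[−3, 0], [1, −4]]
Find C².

[[9, 0], [−7, 16]]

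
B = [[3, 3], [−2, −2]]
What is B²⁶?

B² = B (a projection; rank 1, trace 1), so B²⁶ = B.

[[3, 3], [−2, −2]]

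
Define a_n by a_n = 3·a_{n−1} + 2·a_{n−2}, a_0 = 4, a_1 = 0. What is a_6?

1112

With companion matrix B = [[3, 2], [1, 0]], [a_n, a_{n−1}]ᵀ = B·[a_{n−1}, a_{n−2}]ᵀ, so [a_6, a_5]ᵀ = B^5·[a_1, a_0]ᵀ.
B^5 = [[495, 278], [139, 78]], giving [a_6, a_5]ᵀ = [[1112], [312]].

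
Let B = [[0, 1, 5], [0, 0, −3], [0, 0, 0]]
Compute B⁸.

B is strictly triangular, hence nilpotent: B³ = 0, so B⁸ = 0.

[[0, 0, 0], [0, 0, 0], [0, 0, 0]]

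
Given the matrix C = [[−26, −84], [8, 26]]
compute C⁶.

[[64, 0], [0, 64]]

tr C = 0 and det C = −4, so the characteristic polynomial is λ² − (0)λ + (−4) with roots 2 and −2.
Eigenvectors give P = [[−3, 7], [1, −2]] with P⁻¹ = [[2, 7], [1, 3]], and C = P·diag(2, −2)·P⁻¹.
Then C⁶ = P·diag(64, 64)·P⁻¹ = [[−192, 448], [64, −128]] · [[2, 7], [1, 3]] = [[64, 0], [0, 64]].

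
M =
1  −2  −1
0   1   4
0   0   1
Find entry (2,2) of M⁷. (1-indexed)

M = I + N where N = [[0, −2, −1], [0, 0, 4], [0, 0, 0]] is strictly upper-triangular, so N³ = 0.
(I + N)⁷ = I + 7·N + 21·N² = [[1, −14, −175], [0, 1, 28], [0, 0, 1]].

1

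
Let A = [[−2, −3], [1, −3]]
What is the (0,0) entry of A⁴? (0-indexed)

−74

A² = [[1, 15], [−5, 6]]
A³ = [[13, −48], [16, −3]]
A⁴ = [[−74, 105], [−35, −39]]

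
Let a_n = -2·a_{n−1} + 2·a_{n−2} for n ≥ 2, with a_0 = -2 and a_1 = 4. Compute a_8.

-4896

With companion matrix M = [[-2, 2], [1, 0]], [a_n, a_{n−1}]ᵀ = M·[a_{n−1}, a_{n−2}]ᵀ, so [a_8, a_7]ᵀ = M⁷·[a_1, a_0]ᵀ.
M⁷ = [[-896, 656], [328, -240]], giving [a_8, a_7]ᵀ = [[-4896], [1792]].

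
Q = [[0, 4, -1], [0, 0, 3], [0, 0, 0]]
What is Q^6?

[[0, 0, 0], [0, 0, 0], [0, 0, 0]]

Q is strictly triangular, hence nilpotent: Q^3 = 0, so Q^6 = 0.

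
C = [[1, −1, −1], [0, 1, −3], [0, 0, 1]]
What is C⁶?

[[1, −6, 39], [0, 1, −18], [0, 0, 1]]

C = I + N where N = [[0, −1, −1], [0, 0, −3], [0, 0, 0]] is strictly upper-triangular, so N³ = 0.
(I + N)⁶ = I + 6·N + 15·N² = [[1, −6, 39], [0, 1, −18], [0, 0, 1]].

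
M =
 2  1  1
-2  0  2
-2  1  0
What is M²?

[[0, 3, 4], [-8, 0, -2], [-6, -2, 0]]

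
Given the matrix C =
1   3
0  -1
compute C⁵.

[[1, 3], [0, -1]]

C² = I (check: tr C = 0 and det C = -1), so C⁵ = C since 5 is odd.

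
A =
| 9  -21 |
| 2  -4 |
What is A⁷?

[[14541, -43239], [4118, -12226]]

tr A = 5 and det A = 6, so the characteristic polynomial is λ² − (5)λ + (6) with roots 3 and 2.
Eigenvectors give P = [[7, 3], [2, 1]] with P⁻¹ = [[1, -3], [-2, 7]], and A = P·diag(3, 2)·P⁻¹.
Then A⁷ = P·diag(2187, 128)·P⁻¹ = [[15309, 384], [4374, 128]] · [[1, -3], [-2, 7]] = [[14541, -43239], [4118, -12226]].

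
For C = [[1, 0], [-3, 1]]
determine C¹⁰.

[[1, 0], [-30, 1]]

C = I + N where N = [[0, 0], [-3, 0]] is strictly lower-triangular, so N² = 0.
(I + N)¹⁰ = I + 10·N = [[1, 0], [-30, 1]].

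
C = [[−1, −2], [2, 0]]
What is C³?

[[7, 6], [−6, 4]]

C² = [[−3, 2], [−2, −4]]
C³ = [[7, 6], [−6, 4]]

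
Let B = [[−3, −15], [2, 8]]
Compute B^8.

tr B = 5 and det B = 6, so the characteristic polynomial is λ² − (5)λ + (6) with roots 3 and 2.
Eigenvectors give P = [[−5, −3], [2, 1]] with P⁻¹ = [[1, 3], [−2, −5]], and B = P·diag(3, 2)·P⁻¹.
Then B^8 = P·diag(6561, 256)·P⁻¹ = [[−32805, −768], [13122, 256]] · [[1, 3], [−2, −5]] = [[−31269, −94575], [12610, 38086]].

[[−31269, −94575], [12610, 38086]]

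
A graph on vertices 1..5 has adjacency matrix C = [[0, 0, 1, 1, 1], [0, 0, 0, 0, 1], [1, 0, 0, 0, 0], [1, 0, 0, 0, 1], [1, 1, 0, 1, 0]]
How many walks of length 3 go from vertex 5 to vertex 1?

5

The number of length-3 walks from vertex 5 to vertex 1 is entry (5,1) of C³, where C is the adjacency matrix.
C² = [[3, 1, 0, 1, 1], [1, 1, 0, 1, 0], [0, 0, 1, 1, 1], [1, 1, 1, 2, 1], [1, 0, 1, 1, 3]]
C³ = [[2, 1, 3, 4, 5], [1, 0, 1, 1, 3], [3, 1, 0, 1, 1], [4, 1, 1, 2, 4], [5, 3, 1, 4, 2]]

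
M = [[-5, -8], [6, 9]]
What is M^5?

tr M = 4 and det M = 3, so the characteristic polynomial is λ² − (4)λ + (3) with roots 3 and 1.
Eigenvectors give P = [[-1, 4], [1, -3]] with P⁻¹ = [[3, 4], [1, 1]], and M = P·diag(3, 1)·P⁻¹.
Then M^5 = P·diag(243, 1)·P⁻¹ = [[-243, 4], [243, -3]] · [[3, 4], [1, 1]] = [[-725, -968], [726, 969]].

[[-725, -968], [726, 969]]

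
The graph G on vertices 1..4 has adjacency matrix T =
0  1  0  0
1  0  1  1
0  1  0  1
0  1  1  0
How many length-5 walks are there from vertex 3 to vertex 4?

13

The number of length-5 walks from vertex 3 to vertex 4 is entry (3,4) of T^5, where T is the adjacency matrix.
T^2 = [[1, 0, 1, 1], [0, 3, 1, 1], [1, 1, 2, 1], [1, 1, 1, 2]]
T^3 = [[0, 3, 1, 1], [3, 2, 4, 4], [1, 4, 2, 3], [1, 4, 3, 2]]
T^4 = [[3, 2, 4, 4], [2, 11, 6, 6], [4, 6, 7, 6], [4, 6, 6, 7]]
T^5 = [[2, 11, 6, 6], [11, 14, 17, 17], [6, 17, 12, 13], [6, 17, 13, 12]]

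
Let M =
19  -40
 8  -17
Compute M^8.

tr M = 2 and det M = -3, so the characteristic polynomial is λ² − (2)λ + (-3) with roots 3 and -1.
Eigenvectors give P = [[-5, 2], [-2, 1]] with P⁻¹ = [[-1, 2], [-2, 5]], and M = P·diag(3, -1)·P⁻¹.
Then M^8 = P·diag(6561, 1)·P⁻¹ = [[-32805, 2], [-13122, 1]] · [[-1, 2], [-2, 5]] = [[32801, -65600], [13120, -26239]].

[[32801, -65600], [13120, -26239]]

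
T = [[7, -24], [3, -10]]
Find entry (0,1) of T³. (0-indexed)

tr T = -3 and det T = 2, so the characteristic polynomial is λ² − (-3)λ + (2) with roots -1 and -2.
Eigenvectors give P = [[3, -8], [1, -3]] with P⁻¹ = [[3, -8], [1, -3]], and T = P·diag(-1, -2)·P⁻¹.
Then T³ = P·diag(-1, -8)·P⁻¹ = [[-3, 64], [-1, 24]] · [[3, -8], [1, -3]] = [[55, -168], [21, -64]].

-168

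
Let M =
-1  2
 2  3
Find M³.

M² = [[5, 4], [4, 13]]
M³ = [[3, 22], [22, 47]]

[[3, 22], [22, 47]]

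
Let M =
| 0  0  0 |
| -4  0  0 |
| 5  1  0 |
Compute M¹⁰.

[[0, 0, 0], [0, 0, 0], [0, 0, 0]]

M is strictly triangular, hence nilpotent: M³ = 0, so M¹⁰ = 0.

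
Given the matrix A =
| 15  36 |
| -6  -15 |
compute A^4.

[[81, 0], [0, 81]]

tr A = 0 and det A = -9, so the characteristic polynomial is λ² − (0)λ + (-9) with roots -3 and 3.
Eigenvectors give P = [[-2, -3], [1, 1]] with P⁻¹ = [[1, 3], [-1, -2]], and A = P·diag(-3, 3)·P⁻¹.
Then A^4 = P·diag(81, 81)·P⁻¹ = [[-162, -243], [81, 81]] · [[1, 3], [-1, -2]] = [[81, 0], [0, 81]].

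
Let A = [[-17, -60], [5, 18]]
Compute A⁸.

tr A = 1 and det A = -6, so the characteristic polynomial is λ² − (1)λ + (-6) with roots 3 and -2.
Eigenvectors give P = [[-3, 4], [1, -1]] with P⁻¹ = [[1, 4], [1, 3]], and A = P·diag(3, -2)·P⁻¹.
Then A⁸ = P·diag(6561, 256)·P⁻¹ = [[-19683, 1024], [6561, -256]] · [[1, 4], [1, 3]] = [[-18659, -75660], [6305, 25476]].

[[-18659, -75660], [6305, 25476]]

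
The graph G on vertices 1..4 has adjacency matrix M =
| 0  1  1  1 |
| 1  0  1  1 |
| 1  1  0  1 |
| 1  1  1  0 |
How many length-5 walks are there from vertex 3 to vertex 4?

The number of length-5 walks from vertex 3 to vertex 4 is entry (3,4) of M⁵, where M is the adjacency matrix.
M² = [[3, 2, 2, 2], [2, 3, 2, 2], [2, 2, 3, 2], [2, 2, 2, 3]]
M³ = [[6, 7, 7, 7], [7, 6, 7, 7], [7, 7, 6, 7], [7, 7, 7, 6]]
M⁴ = [[21, 20, 20, 20], [20, 21, 20, 20], [20, 20, 21, 20], [20, 20, 20, 21]]
M⁵ = [[60, 61, 61, 61], [61, 60, 61, 61], [61, 61, 60, 61], [61, 61, 61, 60]]

61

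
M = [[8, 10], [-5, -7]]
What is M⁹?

[[39878, 40390], [-20195, -20707]]

tr M = 1 and det M = -6, so the characteristic polynomial is λ² − (1)λ + (-6) with roots -2 and 3.
Eigenvectors give P = [[-1, -2], [1, 1]] with P⁻¹ = [[1, 2], [-1, -1]], and M = P·diag(-2, 3)·P⁻¹.
Then M⁹ = P·diag(-512, 19683)·P⁻¹ = [[512, -39366], [-512, 19683]] · [[1, 2], [-1, -1]] = [[39878, 40390], [-20195, -20707]].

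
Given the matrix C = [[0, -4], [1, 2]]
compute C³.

[[-8, 0], [0, -8]]

C² = [[-4, -8], [2, 0]]
C³ = [[-8, 0], [0, -8]]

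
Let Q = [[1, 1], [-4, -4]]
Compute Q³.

[[9, 9], [-36, -36]]

Q² = [[-3, -3], [12, 12]]
Q³ = [[9, 9], [-36, -36]]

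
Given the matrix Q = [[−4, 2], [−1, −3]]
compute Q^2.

[[14, −14], [7, 7]]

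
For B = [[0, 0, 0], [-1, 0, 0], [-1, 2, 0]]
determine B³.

B is strictly triangular, hence nilpotent: B³ = 0, so B³ = 0.

[[0, 0, 0], [0, 0, 0], [0, 0, 0]]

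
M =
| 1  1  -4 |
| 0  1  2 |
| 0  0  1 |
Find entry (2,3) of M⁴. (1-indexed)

8

M = I + N where N = [[0, 1, -4], [0, 0, 2], [0, 0, 0]] is strictly upper-triangular, so N³ = 0.
(I + N)⁴ = I + 4·N + 6·N² = [[1, 4, -4], [0, 1, 8], [0, 0, 1]].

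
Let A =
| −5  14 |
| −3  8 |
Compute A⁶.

[[−377, 882], [−189, 442]]

tr A = 3 and det A = 2, so the characteristic polynomial is λ² − (3)λ + (2) with roots 2 and 1.
Eigenvectors give P = [[−2, 7], [−1, 3]] with P⁻¹ = [[3, −7], [1, −2]], and A = P·diag(2, 1)·P⁻¹.
Then A⁶ = P·diag(64, 1)·P⁻¹ = [[−128, 7], [−64, 3]] · [[3, −7], [1, −2]] = [[−377, 882], [−189, 442]].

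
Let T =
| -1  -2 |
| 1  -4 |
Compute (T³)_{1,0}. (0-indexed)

19

tr T = -5 and det T = 6, so the characteristic polynomial is λ² − (-5)λ + (6) with roots -2 and -3.
Eigenvectors give P = [[2, -1], [1, -1]] with P⁻¹ = [[1, -1], [1, -2]], and T = P·diag(-2, -3)·P⁻¹.
Then T³ = P·diag(-8, -27)·P⁻¹ = [[-16, 27], [-8, 27]] · [[1, -1], [1, -2]] = [[11, -38], [19, -46]].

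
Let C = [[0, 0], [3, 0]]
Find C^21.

C is strictly triangular, hence nilpotent: C^2 = 0, so C^21 = 0.

[[0, 0], [0, 0]]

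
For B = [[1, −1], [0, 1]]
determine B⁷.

B = I + N where N = [[0, −1], [0, 0]] is strictly upper-triangular, so N² = 0.
(I + N)⁷ = I + 7·N = [[1, −7], [0, 1]].

[[1, −7], [0, 1]]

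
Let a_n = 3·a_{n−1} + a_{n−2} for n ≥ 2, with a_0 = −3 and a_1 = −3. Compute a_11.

−552954

With companion matrix B = [[3, 1], [1, 0]], [a_n, a_{n−1}]ᵀ = B·[a_{n−1}, a_{n−2}]ᵀ, so [a_11, a_10]ᵀ = B¹⁰·[a_1, a_0]ᵀ.
B¹⁰ = [[141481, 42837], [42837, 12970]], giving [a_11, a_10]ᵀ = [[−552954], [−167421]].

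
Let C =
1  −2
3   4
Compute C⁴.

C² = [[−5, −10], [15, 10]]
C³ = [[−35, −30], [45, 10]]
C⁴ = [[−125, −50], [75, −50]]

[[−125, −50], [75, −50]]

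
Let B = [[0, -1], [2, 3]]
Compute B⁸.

[[-254, -255], [510, 511]]

tr B = 3 and det B = 2, so the characteristic polynomial is λ² − (3)λ + (2) with roots 1 and 2.
Eigenvectors give P = [[-1, -1], [1, 2]] with P⁻¹ = [[-2, -1], [1, 1]], and B = P·diag(1, 2)·P⁻¹.
Then B⁸ = P·diag(1, 256)·P⁻¹ = [[-1, -256], [1, 512]] · [[-2, -1], [1, 1]] = [[-254, -255], [510, 511]].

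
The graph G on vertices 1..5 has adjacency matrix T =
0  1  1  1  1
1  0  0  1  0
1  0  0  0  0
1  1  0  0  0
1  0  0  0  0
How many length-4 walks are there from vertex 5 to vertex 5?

4

The number of length-4 walks from vertex 5 to vertex 5 is entry (5,5) of T⁴, where T is the adjacency matrix.
T² = [[4, 1, 0, 1, 0], [1, 2, 1, 1, 1], [0, 1, 1, 1, 1], [1, 1, 1, 2, 1], [0, 1, 1, 1, 1]]
T³ = [[2, 5, 4, 5, 4], [5, 2, 1, 3, 1], [4, 1, 0, 1, 0], [5, 3, 1, 2, 1], [4, 1, 0, 1, 0]]
T⁴ = [[18, 7, 2, 7, 2], [7, 8, 5, 7, 5], [2, 5, 4, 5, 4], [7, 7, 5, 8, 5], [2, 5, 4, 5, 4]]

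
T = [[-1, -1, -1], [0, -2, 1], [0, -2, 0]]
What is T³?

[[-1, -11, 4], [0, 0, 2], [0, -4, 4]]

T² = [[1, 5, 0], [0, 2, -2], [0, 4, -2]]
T³ = [[-1, -11, 4], [0, 0, 2], [0, -4, 4]]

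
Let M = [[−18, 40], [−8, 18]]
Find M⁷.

[[−1152, 2560], [−512, 1152]]

tr M = 0 and det M = −4, so the characteristic polynomial is λ² − (0)λ + (−4) with roots 2 and −2.
Eigenvectors give P = [[2, −5], [1, −2]] with P⁻¹ = [[−2, 5], [−1, 2]], and M = P·diag(2, −2)·P⁻¹.
Then M⁷ = P·diag(128, −128)·P⁻¹ = [[256, 640], [128, 256]] · [[−2, 5], [−1, 2]] = [[−1152, 2560], [−512, 1152]].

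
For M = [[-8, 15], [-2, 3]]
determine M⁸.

tr M = -5 and det M = 6, so the characteristic polynomial is λ² − (-5)λ + (6) with roots -2 and -3.
Eigenvectors give P = [[-5, 3], [-2, 1]] with P⁻¹ = [[1, -3], [2, -5]], and M = P·diag(-2, -3)·P⁻¹.
Then M⁸ = P·diag(256, 6561)·P⁻¹ = [[-1280, 19683], [-512, 6561]] · [[1, -3], [2, -5]] = [[38086, -94575], [12610, -31269]].

[[38086, -94575], [12610, -31269]]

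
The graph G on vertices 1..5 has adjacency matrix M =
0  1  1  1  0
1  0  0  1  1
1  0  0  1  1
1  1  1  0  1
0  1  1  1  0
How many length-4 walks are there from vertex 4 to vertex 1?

The number of length-4 walks from vertex 4 to vertex 1 is entry (4,1) of M⁴, where M is the adjacency matrix.
M² = [[3, 1, 1, 2, 3], [1, 3, 3, 2, 1], [1, 3, 3, 2, 1], [2, 2, 2, 4, 2], [3, 1, 1, 2, 3]]
M³ = [[4, 8, 8, 8, 4], [8, 4, 4, 8, 8], [8, 4, 4, 8, 8], [8, 8, 8, 8, 8], [4, 8, 8, 8, 4]]
M⁴ = [[24, 16, 16, 24, 24], [16, 24, 24, 24, 16], [16, 24, 24, 24, 16], [24, 24, 24, 32, 24], [24, 16, 16, 24, 24]]

24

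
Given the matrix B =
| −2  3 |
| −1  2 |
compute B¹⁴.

B² = I (check: tr B = 0 and det B = −1), so B¹⁴ = I since 14 is even.

[[1, 0], [0, 1]]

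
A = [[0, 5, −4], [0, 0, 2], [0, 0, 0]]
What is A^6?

A is strictly triangular, hence nilpotent: A^3 = 0, so A^6 = 0.

[[0, 0, 0], [0, 0, 0], [0, 0, 0]]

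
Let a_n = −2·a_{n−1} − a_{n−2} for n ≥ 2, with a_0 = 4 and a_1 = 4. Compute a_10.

−76

With companion matrix B = [[−2, −1], [1, 0]], [a_n, a_{n−1}]ᵀ = B·[a_{n−1}, a_{n−2}]ᵀ, so [a_10, a_9]ᵀ = B⁹·[a_1, a_0]ᵀ.
B⁹ = [[−10, −9], [9, 8]], giving [a_10, a_9]ᵀ = [[−76], [68]].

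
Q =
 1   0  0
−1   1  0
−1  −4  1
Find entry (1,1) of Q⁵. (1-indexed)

Q = I + N where N = [[0, 0, 0], [−1, 0, 0], [−1, −4, 0]] is strictly lower-triangular, so N³ = 0.
(I + N)⁵ = I + 5·N + 10·N² = [[1, 0, 0], [−5, 1, 0], [35, −20, 1]].

1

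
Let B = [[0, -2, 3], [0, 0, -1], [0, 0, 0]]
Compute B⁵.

B is strictly triangular, hence nilpotent: B³ = 0, so B⁵ = 0.

[[0, 0, 0], [0, 0, 0], [0, 0, 0]]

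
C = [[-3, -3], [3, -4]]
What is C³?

C² = [[0, 21], [-21, 7]]
C³ = [[63, -84], [84, 35]]

[[63, -84], [84, 35]]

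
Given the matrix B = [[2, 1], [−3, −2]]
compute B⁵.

B² = I (check: tr B = 0 and det B = −1), so B⁵ = B since 5 is odd.

[[2, 1], [−3, −2]]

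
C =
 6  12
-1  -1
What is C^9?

[[77196, 230052], [-19171, -57001]]

tr C = 5 and det C = 6, so the characteristic polynomial is λ² − (5)λ + (6) with roots 3 and 2.
Eigenvectors give P = [[4, -3], [-1, 1]] with P⁻¹ = [[1, 3], [1, 4]], and C = P·diag(3, 2)·P⁻¹.
Then C^9 = P·diag(19683, 512)·P⁻¹ = [[78732, -1536], [-19683, 512]] · [[1, 3], [1, 4]] = [[77196, 230052], [-19171, -57001]].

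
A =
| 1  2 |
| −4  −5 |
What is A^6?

[[−727, −728], [1456, 1457]]

tr A = −4 and det A = 3, so the characteristic polynomial is λ² − (−4)λ + (3) with roots −3 and −1.
Eigenvectors give P = [[−1, −1], [2, 1]] with P⁻¹ = [[1, 1], [−2, −1]], and A = P·diag(−3, −1)·P⁻¹.
Then A^6 = P·diag(729, 1)·P⁻¹ = [[−729, −1], [1458, 1]] · [[1, 1], [−2, −1]] = [[−727, −728], [1456, 1457]].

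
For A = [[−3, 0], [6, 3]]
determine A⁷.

tr A = 0 and det A = −9, so the characteristic polynomial is λ² − (0)λ + (−9) with roots −3 and 3.
Eigenvectors give P = [[−1, 0], [1, 1]] with P⁻¹ = [[−1, 0], [1, 1]], and A = P·diag(−3, 3)·P⁻¹.
Then A⁷ = P·diag(−2187, 2187)·P⁻¹ = [[2187, 0], [−2187, 2187]] · [[−1, 0], [1, 1]] = [[−2187, 0], [4374, 2187]].

[[−2187, 0], [4374, 2187]]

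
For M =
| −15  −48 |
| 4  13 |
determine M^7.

tr M = −2 and det M = −3, so the characteristic polynomial is λ² − (−2)λ + (−3) with roots 1 and −3.
Eigenvectors give P = [[−3, 4], [1, −1]] with P⁻¹ = [[1, 4], [1, 3]], and M = P·diag(1, −3)·P⁻¹.
Then M^7 = P·diag(1, −2187)·P⁻¹ = [[−3, −8748], [1, 2187]] · [[1, 4], [1, 3]] = [[−8751, −26256], [2188, 6565]].

[[−8751, −26256], [2188, 6565]]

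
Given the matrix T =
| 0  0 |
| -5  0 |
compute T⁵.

T is strictly triangular, hence nilpotent: T² = 0, so T⁵ = 0.

[[0, 0], [0, 0]]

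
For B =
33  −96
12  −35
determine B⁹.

tr B = −2 and det B = −3, so the characteristic polynomial is λ² − (−2)λ + (−3) with roots −3 and 1.
Eigenvectors give P = [[8, −3], [3, −1]] with P⁻¹ = [[−1, 3], [−3, 8]], and B = P·diag(−3, 1)·P⁻¹.
Then B⁹ = P·diag(−19683, 1)·P⁻¹ = [[−157464, −3], [−59049, −1]] · [[−1, 3], [−3, 8]] = [[157473, −472416], [59052, −177155]].

[[157473, −472416], [59052, −177155]]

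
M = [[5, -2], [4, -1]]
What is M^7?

tr M = 4 and det M = 3, so the characteristic polynomial is λ² − (4)λ + (3) with roots 3 and 1.
Eigenvectors give P = [[1, -1], [1, -2]] with P⁻¹ = [[2, -1], [1, -1]], and M = P·diag(3, 1)·P⁻¹.
Then M^7 = P·diag(2187, 1)·P⁻¹ = [[2187, -1], [2187, -2]] · [[2, -1], [1, -1]] = [[4373, -2186], [4372, -2185]].

[[4373, -2186], [4372, -2185]]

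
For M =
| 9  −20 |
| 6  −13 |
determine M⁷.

[[10929, −21860], [6558, −13117]]

tr M = −4 and det M = 3, so the characteristic polynomial is λ² − (−4)λ + (3) with roots −1 and −3.
Eigenvectors give P = [[2, −5], [1, −3]] with P⁻¹ = [[3, −5], [1, −2]], and M = P·diag(−1, −3)·P⁻¹.
Then M⁷ = P·diag(−1, −2187)·P⁻¹ = [[−2, 10935], [−1, 6561]] · [[3, −5], [1, −2]] = [[10929, −21860], [6558, −13117]].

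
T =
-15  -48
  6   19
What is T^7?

[[-17487, -52464], [6558, 19675]]

tr T = 4 and det T = 3, so the characteristic polynomial is λ² − (4)λ + (3) with roots 1 and 3.
Eigenvectors give P = [[-3, -8], [1, 3]] with P⁻¹ = [[-3, -8], [1, 3]], and T = P·diag(1, 3)·P⁻¹.
Then T^7 = P·diag(1, 2187)·P⁻¹ = [[-3, -17496], [1, 6561]] · [[-3, -8], [1, 3]] = [[-17487, -52464], [6558, 19675]].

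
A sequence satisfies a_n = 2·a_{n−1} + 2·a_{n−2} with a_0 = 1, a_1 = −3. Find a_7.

With companion matrix B = [[2, 2], [1, 0]], [a_n, a_{n−1}]ᵀ = B·[a_{n−1}, a_{n−2}]ᵀ, so [a_7, a_6]ᵀ = B^6·[a_1, a_0]ᵀ.
B^6 = [[328, 240], [120, 88]], giving [a_7, a_6]ᵀ = [[−744], [−272]].

−744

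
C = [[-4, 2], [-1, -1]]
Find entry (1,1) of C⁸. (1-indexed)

tr C = -5 and det C = 6, so the characteristic polynomial is λ² − (-5)λ + (6) with roots -3 and -2.
Eigenvectors give P = [[2, 1], [1, 1]] with P⁻¹ = [[1, -1], [-1, 2]], and C = P·diag(-3, -2)·P⁻¹.
Then C⁸ = P·diag(6561, 256)·P⁻¹ = [[13122, 256], [6561, 256]] · [[1, -1], [-1, 2]] = [[12866, -12610], [6305, -6049]].

12866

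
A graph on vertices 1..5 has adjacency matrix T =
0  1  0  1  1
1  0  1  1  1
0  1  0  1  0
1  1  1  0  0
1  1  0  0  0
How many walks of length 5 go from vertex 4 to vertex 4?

44

The number of length-5 walks from vertex 4 to vertex 4 is entry (4,4) of T⁵, where T is the adjacency matrix.
T² = [[3, 2, 2, 1, 1], [2, 4, 1, 2, 1], [2, 1, 2, 1, 1], [1, 2, 1, 3, 2], [1, 1, 1, 2, 2]]
T³ = [[4, 7, 3, 7, 5], [7, 6, 6, 7, 6], [3, 6, 2, 5, 3], [7, 7, 5, 4, 3], [5, 6, 3, 3, 2]]
T⁴ = [[19, 19, 14, 14, 11], [19, 26, 13, 19, 13], [14, 13, 11, 11, 9], [14, 19, 11, 19, 14], [11, 13, 9, 14, 11]]
T⁵ = [[44, 58, 33, 52, 38], [58, 64, 45, 58, 45], [33, 45, 24, 38, 27], [52, 58, 38, 44, 33], [38, 45, 27, 33, 24]]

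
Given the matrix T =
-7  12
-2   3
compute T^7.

[[-6559, 13116], [-2186, 4371]]

tr T = -4 and det T = 3, so the characteristic polynomial is λ² − (-4)λ + (3) with roots -3 and -1.
Eigenvectors give P = [[3, -2], [1, -1]] with P⁻¹ = [[1, -2], [1, -3]], and T = P·diag(-3, -1)·P⁻¹.
Then T^7 = P·diag(-2187, -1)·P⁻¹ = [[-6561, 2], [-2187, 1]] · [[1, -2], [1, -3]] = [[-6559, 13116], [-2186, 4371]].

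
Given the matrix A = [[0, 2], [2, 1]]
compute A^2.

[[4, 2], [2, 5]]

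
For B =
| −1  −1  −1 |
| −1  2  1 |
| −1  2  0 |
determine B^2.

[[3, −3, 0], [−2, 7, 3], [−1, 5, 3]]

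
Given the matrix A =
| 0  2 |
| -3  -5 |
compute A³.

[[30, 38], [-57, -65]]

tr A = -5 and det A = 6, so the characteristic polynomial is λ² − (-5)λ + (6) with roots -2 and -3.
Eigenvectors give P = [[-1, -2], [1, 3]] with P⁻¹ = [[-3, -2], [1, 1]], and A = P·diag(-2, -3)·P⁻¹.
Then A³ = P·diag(-8, -27)·P⁻¹ = [[8, 54], [-8, -81]] · [[-3, -2], [1, 1]] = [[30, 38], [-57, -65]].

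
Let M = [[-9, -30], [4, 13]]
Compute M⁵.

tr M = 4 and det M = 3, so the characteristic polynomial is λ² − (4)λ + (3) with roots 3 and 1.
Eigenvectors give P = [[-5, -3], [2, 1]] with P⁻¹ = [[1, 3], [-2, -5]], and M = P·diag(3, 1)·P⁻¹.
Then M⁵ = P·diag(243, 1)·P⁻¹ = [[-1215, -3], [486, 1]] · [[1, 3], [-2, -5]] = [[-1209, -3630], [484, 1453]].

[[-1209, -3630], [484, 1453]]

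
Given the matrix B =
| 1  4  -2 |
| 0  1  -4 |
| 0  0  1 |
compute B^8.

[[1, 32, -464], [0, 1, -32], [0, 0, 1]]

B = I + N where N = [[0, 4, -2], [0, 0, -4], [0, 0, 0]] is strictly upper-triangular, so N^3 = 0.
(I + N)^8 = I + 8·N + 28·N^2 = [[1, 32, -464], [0, 1, -32], [0, 0, 1]].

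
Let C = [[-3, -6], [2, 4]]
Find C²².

C² = C (a projection; rank 1, trace 1), so C²² = C.

[[-3, -6], [2, 4]]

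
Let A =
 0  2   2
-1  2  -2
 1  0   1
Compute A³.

A² = [[0, 4, -2], [-4, 2, -8], [1, 2, 3]]
A³ = [[-6, 8, -10], [-10, -4, -20], [1, 6, 1]]

[[-6, 8, -10], [-10, -4, -20], [1, 6, 1]]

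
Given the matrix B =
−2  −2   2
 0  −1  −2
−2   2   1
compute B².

[[0, 10, 2], [4, −3, 0], [2, 4, −7]]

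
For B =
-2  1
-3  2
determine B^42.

B² = I (check: tr B = 0 and det B = -1), so B^42 = I since 42 is even.

[[1, 0], [0, 1]]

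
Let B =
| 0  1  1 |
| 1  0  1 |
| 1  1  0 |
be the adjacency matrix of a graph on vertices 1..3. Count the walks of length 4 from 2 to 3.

5

The number of length-4 walks from vertex 2 to vertex 3 is entry (2,3) of B⁴, where B is the adjacency matrix.
B² = [[2, 1, 1], [1, 2, 1], [1, 1, 2]]
B³ = [[2, 3, 3], [3, 2, 3], [3, 3, 2]]
B⁴ = [[6, 5, 5], [5, 6, 5], [5, 5, 6]]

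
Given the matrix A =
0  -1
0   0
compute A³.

[[0, 0], [0, 0]]

A is strictly triangular, hence nilpotent: A² = 0, so A³ = 0.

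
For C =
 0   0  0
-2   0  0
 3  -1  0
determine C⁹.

[[0, 0, 0], [0, 0, 0], [0, 0, 0]]

C is strictly triangular, hence nilpotent: C³ = 0, so C⁹ = 0.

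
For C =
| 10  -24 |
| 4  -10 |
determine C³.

tr C = 0 and det C = -4, so the characteristic polynomial is λ² − (0)λ + (-4) with roots -2 and 2.
Eigenvectors give P = [[2, -3], [1, -1]] with P⁻¹ = [[-1, 3], [-1, 2]], and C = P·diag(-2, 2)·P⁻¹.
Then C³ = P·diag(-8, 8)·P⁻¹ = [[-16, -24], [-8, -8]] · [[-1, 3], [-1, 2]] = [[40, -96], [16, -40]].

[[40, -96], [16, -40]]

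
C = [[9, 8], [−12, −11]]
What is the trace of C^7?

tr C = −2 and det C = −3, so the characteristic polynomial is λ² − (−2)λ + (−3) with roots −3 and 1.
Eigenvectors give P = [[−2, −1], [3, 1]] with P⁻¹ = [[1, 1], [−3, −2]], and C = P·diag(−3, 1)·P⁻¹.
Then C^7 = P·diag(−2187, 1)·P⁻¹ = [[4374, −1], [−6561, 1]] · [[1, 1], [−3, −2]] = [[4377, 4376], [−6564, −6563]].

−2186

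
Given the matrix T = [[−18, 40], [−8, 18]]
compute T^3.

[[−72, 160], [−32, 72]]

tr T = 0 and det T = −4, so the characteristic polynomial is λ² − (0)λ + (−4) with roots −2 and 2.
Eigenvectors give P = [[5, 2], [2, 1]] with P⁻¹ = [[1, −2], [−2, 5]], and T = P·diag(−2, 2)·P⁻¹.
Then T^3 = P·diag(−8, 8)·P⁻¹ = [[−40, 16], [−16, 8]] · [[1, −2], [−2, 5]] = [[−72, 160], [−32, 72]].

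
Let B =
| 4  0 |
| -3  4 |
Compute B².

[[16, 0], [-24, 16]]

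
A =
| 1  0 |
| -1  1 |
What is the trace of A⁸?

2

A = I + N where N = [[0, 0], [-1, 0]] is strictly lower-triangular, so N² = 0.
(I + N)⁸ = I + 8·N = [[1, 0], [-8, 1]].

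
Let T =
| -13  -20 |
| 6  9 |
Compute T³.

[[-157, -260], [78, 129]]

tr T = -4 and det T = 3, so the characteristic polynomial is λ² − (-4)λ + (3) with roots -3 and -1.
Eigenvectors give P = [[-2, -5], [1, 3]] with P⁻¹ = [[-3, -5], [1, 2]], and T = P·diag(-3, -1)·P⁻¹.
Then T³ = P·diag(-27, -1)·P⁻¹ = [[54, 5], [-27, -3]] · [[-3, -5], [1, 2]] = [[-157, -260], [78, 129]].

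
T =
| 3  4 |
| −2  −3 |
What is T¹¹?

T² = I (check: tr T = 0 and det T = −1), so T¹¹ = T since 11 is odd.

[[3, 4], [−2, −3]]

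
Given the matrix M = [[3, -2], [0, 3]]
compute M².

[[9, -12], [0, 9]]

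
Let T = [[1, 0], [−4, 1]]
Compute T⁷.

[[1, 0], [−28, 1]]

T = I + N where N = [[0, 0], [−4, 0]] is strictly lower-triangular, so N² = 0.
(I + N)⁷ = I + 7·N = [[1, 0], [−28, 1]].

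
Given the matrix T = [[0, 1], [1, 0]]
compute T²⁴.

T² = I (check: tr T = 0 and det T = −1), so T²⁴ = I since 24 is even.

[[1, 0], [0, 1]]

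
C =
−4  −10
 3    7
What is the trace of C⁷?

tr C = 3 and det C = 2, so the characteristic polynomial is λ² − (3)λ + (2) with roots 2 and 1.
Eigenvectors give P = [[−5, −2], [3, 1]] with P⁻¹ = [[1, 2], [−3, −5]], and C = P·diag(2, 1)·P⁻¹.
Then C⁷ = P·diag(128, 1)·P⁻¹ = [[−640, −2], [384, 1]] · [[1, 2], [−3, −5]] = [[−634, −1270], [381, 763]].

129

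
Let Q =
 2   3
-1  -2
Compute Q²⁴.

[[1, 0], [0, 1]]

Q² = I (check: tr Q = 0 and det Q = -1), so Q²⁴ = I since 24 is even.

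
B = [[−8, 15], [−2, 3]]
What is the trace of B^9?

−20195

tr B = −5 and det B = 6, so the characteristic polynomial is λ² − (−5)λ + (6) with roots −3 and −2.
Eigenvectors give P = [[−3, −5], [−1, −2]] with P⁻¹ = [[−2, 5], [1, −3]], and B = P·diag(−3, −2)·P⁻¹.
Then B^9 = P·diag(−19683, −512)·P⁻¹ = [[59049, 2560], [19683, 1024]] · [[−2, 5], [1, −3]] = [[−115538, 287565], [−38342, 95343]].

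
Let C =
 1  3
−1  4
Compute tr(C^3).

20

C^2 = [[−2, 15], [−5, 13]]
C^3 = [[−17, 54], [−18, 37]]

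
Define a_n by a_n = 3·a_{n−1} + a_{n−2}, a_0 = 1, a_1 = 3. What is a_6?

With companion matrix A = [[3, 1], [1, 0]], [a_n, a_{n−1}]ᵀ = A·[a_{n−1}, a_{n−2}]ᵀ, so [a_6, a_5]ᵀ = A⁵·[a_1, a_0]ᵀ.
A⁵ = [[360, 109], [109, 33]], giving [a_6, a_5]ᵀ = [[1189], [360]].

1189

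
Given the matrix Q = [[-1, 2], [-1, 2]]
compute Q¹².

Q² = Q (a projection; rank 1, trace 1), so Q¹² = Q.

[[-1, 2], [-1, 2]]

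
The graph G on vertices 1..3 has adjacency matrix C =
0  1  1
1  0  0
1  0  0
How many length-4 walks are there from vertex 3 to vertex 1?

The number of length-4 walks from vertex 3 to vertex 1 is entry (3,1) of C⁴, where C is the adjacency matrix.
C² = [[2, 0, 0], [0, 1, 1], [0, 1, 1]]
C³ = [[0, 2, 2], [2, 0, 0], [2, 0, 0]]
C⁴ = [[4, 0, 0], [0, 2, 2], [0, 2, 2]]

0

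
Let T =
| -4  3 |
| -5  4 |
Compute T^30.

T² = I (check: tr T = 0 and det T = -1), so T^30 = I since 30 is even.

[[1, 0], [0, 1]]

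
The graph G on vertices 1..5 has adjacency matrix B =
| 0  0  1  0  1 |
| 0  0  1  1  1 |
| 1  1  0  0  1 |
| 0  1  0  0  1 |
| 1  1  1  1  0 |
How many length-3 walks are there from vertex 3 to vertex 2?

7

The number of length-3 walks from vertex 3 to vertex 2 is entry (3,2) of B³, where B is the adjacency matrix.
B² = [[2, 2, 1, 1, 1], [2, 3, 1, 1, 2], [1, 1, 3, 2, 2], [1, 1, 2, 2, 1], [1, 2, 2, 1, 4]]
B³ = [[2, 3, 5, 3, 6], [3, 4, 7, 5, 7], [5, 7, 4, 3, 7], [3, 5, 3, 2, 6], [6, 7, 7, 6, 6]]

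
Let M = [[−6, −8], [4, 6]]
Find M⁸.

tr M = 0 and det M = −4, so the characteristic polynomial is λ² − (0)λ + (−4) with roots 2 and −2.
Eigenvectors give P = [[−1, −2], [1, 1]] with P⁻¹ = [[1, 2], [−1, −1]], and M = P·diag(2, −2)·P⁻¹.
Then M⁸ = P·diag(256, 256)·P⁻¹ = [[−256, −512], [256, 256]] · [[1, 2], [−1, −1]] = [[256, 0], [0, 256]].

[[256, 0], [0, 256]]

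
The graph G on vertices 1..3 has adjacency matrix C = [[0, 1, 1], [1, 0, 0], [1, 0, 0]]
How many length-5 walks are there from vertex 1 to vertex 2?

4

The number of length-5 walks from vertex 1 to vertex 2 is entry (1,2) of C⁵, where C is the adjacency matrix.
C² = [[2, 0, 0], [0, 1, 1], [0, 1, 1]]
C³ = [[0, 2, 2], [2, 0, 0], [2, 0, 0]]
C⁴ = [[4, 0, 0], [0, 2, 2], [0, 2, 2]]
C⁵ = [[0, 4, 4], [4, 0, 0], [4, 0, 0]]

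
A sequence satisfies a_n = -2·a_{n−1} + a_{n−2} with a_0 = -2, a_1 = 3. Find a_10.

-9104

With companion matrix C = [[-2, 1], [1, 0]], [a_n, a_{n−1}]ᵀ = C·[a_{n−1}, a_{n−2}]ᵀ, so [a_10, a_9]ᵀ = C^9·[a_1, a_0]ᵀ.
C^9 = [[-2378, 985], [985, -408]], giving [a_10, a_9]ᵀ = [[-9104], [3771]].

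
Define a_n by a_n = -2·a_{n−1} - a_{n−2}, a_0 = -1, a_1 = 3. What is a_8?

-17

With companion matrix C = [[-2, -1], [1, 0]], [a_n, a_{n−1}]ᵀ = C·[a_{n−1}, a_{n−2}]ᵀ, so [a_8, a_7]ᵀ = C⁷·[a_1, a_0]ᵀ.
C⁷ = [[-8, -7], [7, 6]], giving [a_8, a_7]ᵀ = [[-17], [15]].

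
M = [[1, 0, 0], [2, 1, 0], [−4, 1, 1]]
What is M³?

M = I + N where N = [[0, 0, 0], [2, 0, 0], [−4, 1, 0]] is strictly lower-triangular, so N³ = 0.
(I + N)³ = I + 3·N + 3·N² = [[1, 0, 0], [6, 1, 0], [−6, 3, 1]].

[[1, 0, 0], [6, 1, 0], [−6, 3, 1]]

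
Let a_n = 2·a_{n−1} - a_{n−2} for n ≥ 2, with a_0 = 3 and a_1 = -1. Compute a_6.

With companion matrix A = [[2, -1], [1, 0]], [a_n, a_{n−1}]ᵀ = A·[a_{n−1}, a_{n−2}]ᵀ, so [a_6, a_5]ᵀ = A⁵·[a_1, a_0]ᵀ.
A⁵ = [[6, -5], [5, -4]], giving [a_6, a_5]ᵀ = [[-21], [-17]].

-21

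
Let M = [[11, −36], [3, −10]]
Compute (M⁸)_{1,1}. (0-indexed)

−764

tr M = 1 and det M = −2, so the characteristic polynomial is λ² − (1)λ + (−2) with roots −1 and 2.
Eigenvectors give P = [[3, 4], [1, 1]] with P⁻¹ = [[−1, 4], [1, −3]], and M = P·diag(−1, 2)·P⁻¹.
Then M⁸ = P·diag(1, 256)·P⁻¹ = [[3, 1024], [1, 256]] · [[−1, 4], [1, −3]] = [[1021, −3060], [255, −764]].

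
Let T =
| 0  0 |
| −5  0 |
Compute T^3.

[[0, 0], [0, 0]]

T is strictly triangular, hence nilpotent: T^2 = 0, so T^3 = 0.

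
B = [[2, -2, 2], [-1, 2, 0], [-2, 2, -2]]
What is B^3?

[[8, -12, 4], [-10, 16, -4], [-8, 12, -4]]

B^2 = [[2, -4, 0], [-4, 6, -2], [-2, 4, 0]]
B^3 = [[8, -12, 4], [-10, 16, -4], [-8, 12, -4]]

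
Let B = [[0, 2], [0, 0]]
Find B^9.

B is strictly triangular, hence nilpotent: B^2 = 0, so B^9 = 0.

[[0, 0], [0, 0]]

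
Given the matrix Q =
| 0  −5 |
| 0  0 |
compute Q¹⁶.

Q is strictly triangular, hence nilpotent: Q² = 0, so Q¹⁶ = 0.

[[0, 0], [0, 0]]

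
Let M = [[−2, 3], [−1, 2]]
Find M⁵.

M² = I (check: tr M = 0 and det M = −1), so M⁵ = M since 5 is odd.

[[−2, 3], [−1, 2]]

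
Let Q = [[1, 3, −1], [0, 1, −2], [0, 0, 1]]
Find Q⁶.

Q = I + N where N = [[0, 3, −1], [0, 0, −2], [0, 0, 0]] is strictly upper-triangular, so N³ = 0.
(I + N)⁶ = I + 6·N + 15·N² = [[1, 18, −96], [0, 1, −12], [0, 0, 1]].

[[1, 18, −96], [0, 1, −12], [0, 0, 1]]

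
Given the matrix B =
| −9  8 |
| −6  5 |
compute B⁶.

[[2913, −2912], [2184, −2183]]

tr B = −4 and det B = 3, so the characteristic polynomial is λ² − (−4)λ + (3) with roots −3 and −1.
Eigenvectors give P = [[4, −1], [3, −1]] with P⁻¹ = [[1, −1], [3, −4]], and B = P·diag(−3, −1)·P⁻¹.
Then B⁶ = P·diag(729, 1)·P⁻¹ = [[2916, −1], [2187, −1]] · [[1, −1], [3, −4]] = [[2913, −2912], [2184, −2183]].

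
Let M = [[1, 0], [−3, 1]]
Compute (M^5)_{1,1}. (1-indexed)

1

M = I + N where N = [[0, 0], [−3, 0]] is strictly lower-triangular, so N^2 = 0.
(I + N)^5 = I + 5·N = [[1, 0], [−15, 1]].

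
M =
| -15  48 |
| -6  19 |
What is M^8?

[[-52479, 157440], [-19680, 59041]]

tr M = 4 and det M = 3, so the characteristic polynomial is λ² − (4)λ + (3) with roots 3 and 1.
Eigenvectors give P = [[8, -3], [3, -1]] with P⁻¹ = [[-1, 3], [-3, 8]], and M = P·diag(3, 1)·P⁻¹.
Then M^8 = P·diag(6561, 1)·P⁻¹ = [[52488, -3], [19683, -1]] · [[-1, 3], [-3, 8]] = [[-52479, 157440], [-19680, 59041]].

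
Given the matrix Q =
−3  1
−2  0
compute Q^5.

tr Q = −3 and det Q = 2, so the characteristic polynomial is λ² − (−3)λ + (2) with roots −2 and −1.
Eigenvectors give P = [[1, −1], [1, −2]] with P⁻¹ = [[2, −1], [1, −1]], and Q = P·diag(−2, −1)·P⁻¹.
Then Q^5 = P·diag(−32, −1)·P⁻¹ = [[−32, 1], [−32, 2]] · [[2, −1], [1, −1]] = [[−63, 31], [−62, 30]].

[[−63, 31], [−62, 30]]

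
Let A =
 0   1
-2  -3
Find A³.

[[6, 7], [-14, -15]]

tr A = -3 and det A = 2, so the characteristic polynomial is λ² − (-3)λ + (2) with roots -1 and -2.
Eigenvectors give P = [[-1, 1], [1, -2]] with P⁻¹ = [[-2, -1], [-1, -1]], and A = P·diag(-1, -2)·P⁻¹.
Then A³ = P·diag(-1, -8)·P⁻¹ = [[1, -8], [-1, 16]] · [[-2, -1], [-1, -1]] = [[6, 7], [-14, -15]].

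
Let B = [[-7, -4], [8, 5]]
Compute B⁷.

tr B = -2 and det B = -3, so the characteristic polynomial is λ² − (-2)λ + (-3) with roots -3 and 1.
Eigenvectors give P = [[-1, -1], [1, 2]] with P⁻¹ = [[-2, -1], [1, 1]], and B = P·diag(-3, 1)·P⁻¹.
Then B⁷ = P·diag(-2187, 1)·P⁻¹ = [[2187, -1], [-2187, 2]] · [[-2, -1], [1, 1]] = [[-4375, -2188], [4376, 2189]].

[[-4375, -2188], [4376, 2189]]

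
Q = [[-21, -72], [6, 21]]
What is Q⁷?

[[-15309, -52488], [4374, 15309]]

tr Q = 0 and det Q = -9, so the characteristic polynomial is λ² − (0)λ + (-9) with roots -3 and 3.
Eigenvectors give P = [[4, -3], [-1, 1]] with P⁻¹ = [[1, 3], [1, 4]], and Q = P·diag(-3, 3)·P⁻¹.
Then Q⁷ = P·diag(-2187, 2187)·P⁻¹ = [[-8748, -6561], [2187, 2187]] · [[1, 3], [1, 4]] = [[-15309, -52488], [4374, 15309]].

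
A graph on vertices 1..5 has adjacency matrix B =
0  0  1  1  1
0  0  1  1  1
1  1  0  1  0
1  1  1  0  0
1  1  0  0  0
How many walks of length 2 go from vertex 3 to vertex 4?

2

The number of length-2 walks from vertex 3 to vertex 4 is entry (3,4) of B^2, where B is the adjacency matrix.
B^2 = [[3, 3, 1, 1, 0], [3, 3, 1, 1, 0], [1, 1, 3, 2, 2], [1, 1, 2, 3, 2], [0, 0, 2, 2, 2]]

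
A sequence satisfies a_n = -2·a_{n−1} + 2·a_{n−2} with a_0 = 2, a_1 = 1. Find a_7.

With companion matrix M = [[-2, 2], [1, 0]], [a_n, a_{n−1}]ᵀ = M·[a_{n−1}, a_{n−2}]ᵀ, so [a_7, a_6]ᵀ = M^6·[a_1, a_0]ᵀ.
M^6 = [[328, -240], [-120, 88]], giving [a_7, a_6]ᵀ = [[-152], [56]].

-152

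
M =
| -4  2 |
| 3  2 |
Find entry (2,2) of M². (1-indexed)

10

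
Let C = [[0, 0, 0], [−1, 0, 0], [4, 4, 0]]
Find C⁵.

[[0, 0, 0], [0, 0, 0], [0, 0, 0]]

C is strictly triangular, hence nilpotent: C³ = 0, so C⁵ = 0.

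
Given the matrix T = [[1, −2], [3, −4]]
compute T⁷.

[[253, −254], [381, −382]]

tr T = −3 and det T = 2, so the characteristic polynomial is λ² − (−3)λ + (2) with roots −2 and −1.
Eigenvectors give P = [[2, 1], [3, 1]] with P⁻¹ = [[−1, 1], [3, −2]], and T = P·diag(−2, −1)·P⁻¹.
Then T⁷ = P·diag(−128, −1)·P⁻¹ = [[−256, −1], [−384, −1]] · [[−1, 1], [3, −2]] = [[253, −254], [381, −382]].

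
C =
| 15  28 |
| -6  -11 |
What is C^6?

tr C = 4 and det C = 3, so the characteristic polynomial is λ² − (4)λ + (3) with roots 3 and 1.
Eigenvectors give P = [[7, -2], [-3, 1]] with P⁻¹ = [[1, 2], [3, 7]], and C = P·diag(3, 1)·P⁻¹.
Then C^6 = P·diag(729, 1)·P⁻¹ = [[5103, -2], [-2187, 1]] · [[1, 2], [3, 7]] = [[5097, 10192], [-2184, -4367]].

[[5097, 10192], [-2184, -4367]]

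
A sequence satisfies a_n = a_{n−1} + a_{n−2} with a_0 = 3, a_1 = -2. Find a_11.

With companion matrix M = [[1, 1], [1, 0]], [a_n, a_{n−1}]ᵀ = M·[a_{n−1}, a_{n−2}]ᵀ, so [a_11, a_10]ᵀ = M^10·[a_1, a_0]ᵀ.
M^10 = [[89, 55], [55, 34]], giving [a_11, a_10]ᵀ = [[-13], [-8]].

-13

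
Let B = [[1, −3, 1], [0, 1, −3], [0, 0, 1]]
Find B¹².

[[1, −36, 606], [0, 1, −36], [0, 0, 1]]

B = I + N where N = [[0, −3, 1], [0, 0, −3], [0, 0, 0]] is strictly upper-triangular, so N³ = 0.
(I + N)¹² = I + 12·N + 66·N² = [[1, −36, 606], [0, 1, −36], [0, 0, 1]].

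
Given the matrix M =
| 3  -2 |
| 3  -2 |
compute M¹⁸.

M² = M (a projection; rank 1, trace 1), so M¹⁸ = M.

[[3, -2], [3, -2]]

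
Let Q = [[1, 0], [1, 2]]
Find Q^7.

tr Q = 3 and det Q = 2, so the characteristic polynomial is λ² − (3)λ + (2) with roots 1 and 2.
Eigenvectors give P = [[−1, 0], [1, 1]] with P⁻¹ = [[−1, 0], [1, 1]], and Q = P·diag(1, 2)·P⁻¹.
Then Q^7 = P·diag(1, 128)·P⁻¹ = [[−1, 0], [1, 128]] · [[−1, 0], [1, 1]] = [[1, 0], [127, 128]].

[[1, 0], [127, 128]]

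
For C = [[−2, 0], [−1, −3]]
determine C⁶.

[[64, 0], [665, 729]]

tr C = −5 and det C = 6, so the characteristic polynomial is λ² − (−5)λ + (6) with roots −2 and −3.
Eigenvectors give P = [[−1, 0], [1, 1]] with P⁻¹ = [[−1, 0], [1, 1]], and C = P·diag(−2, −3)·P⁻¹.
Then C⁶ = P·diag(64, 729)·P⁻¹ = [[−64, 0], [64, 729]] · [[−1, 0], [1, 1]] = [[64, 0], [665, 729]].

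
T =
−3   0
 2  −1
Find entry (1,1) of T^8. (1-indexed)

tr T = −4 and det T = 3, so the characteristic polynomial is λ² − (−4)λ + (3) with roots −1 and −3.
Eigenvectors give P = [[0, 1], [−1, −1]] with P⁻¹ = [[−1, −1], [1, 0]], and T = P·diag(−1, −3)·P⁻¹.
Then T^8 = P·diag(1, 6561)·P⁻¹ = [[0, 6561], [−1, −6561]] · [[−1, −1], [1, 0]] = [[6561, 0], [−6560, 1]].

6561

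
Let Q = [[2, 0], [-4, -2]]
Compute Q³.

[[8, 0], [-16, -8]]

tr Q = 0 and det Q = -4, so the characteristic polynomial is λ² − (0)λ + (-4) with roots -2 and 2.
Eigenvectors give P = [[0, -1], [1, 1]] with P⁻¹ = [[1, 1], [-1, 0]], and Q = P·diag(-2, 2)·P⁻¹.
Then Q³ = P·diag(-8, 8)·P⁻¹ = [[0, -8], [-8, 8]] · [[1, 1], [-1, 0]] = [[8, 0], [-16, -8]].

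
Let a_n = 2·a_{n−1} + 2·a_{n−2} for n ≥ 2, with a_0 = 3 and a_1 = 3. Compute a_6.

624

With companion matrix B = [[2, 2], [1, 0]], [a_n, a_{n−1}]ᵀ = B·[a_{n−1}, a_{n−2}]ᵀ, so [a_6, a_5]ᵀ = B^5·[a_1, a_0]ᵀ.
B^5 = [[120, 88], [44, 32]], giving [a_6, a_5]ᵀ = [[624], [228]].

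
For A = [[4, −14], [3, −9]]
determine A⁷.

tr A = −5 and det A = 6, so the characteristic polynomial is λ² − (−5)λ + (6) with roots −2 and −3.
Eigenvectors give P = [[7, 2], [3, 1]] with P⁻¹ = [[1, −2], [−3, 7]], and A = P·diag(−2, −3)·P⁻¹.
Then A⁷ = P·diag(−128, −2187)·P⁻¹ = [[−896, −4374], [−384, −2187]] · [[1, −2], [−3, 7]] = [[12226, −28826], [6177, −14541]].

[[12226, −28826], [6177, −14541]]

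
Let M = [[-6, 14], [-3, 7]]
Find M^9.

M² = M (a projection; rank 1, trace 1), so M^9 = M.

[[-6, 14], [-3, 7]]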